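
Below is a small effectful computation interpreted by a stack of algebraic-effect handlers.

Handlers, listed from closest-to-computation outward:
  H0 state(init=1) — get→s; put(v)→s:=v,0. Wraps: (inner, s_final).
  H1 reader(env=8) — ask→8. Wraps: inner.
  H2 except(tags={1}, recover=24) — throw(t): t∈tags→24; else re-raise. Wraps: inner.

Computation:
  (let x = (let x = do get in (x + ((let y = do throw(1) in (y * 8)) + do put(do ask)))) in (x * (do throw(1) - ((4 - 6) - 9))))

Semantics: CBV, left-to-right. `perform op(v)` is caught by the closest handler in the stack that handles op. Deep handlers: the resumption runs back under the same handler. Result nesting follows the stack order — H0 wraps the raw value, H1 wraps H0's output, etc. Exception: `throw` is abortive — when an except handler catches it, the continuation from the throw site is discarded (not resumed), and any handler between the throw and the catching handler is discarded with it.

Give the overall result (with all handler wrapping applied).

Evaluation trace:
get @ H0 ⇒ 1
throw(1) @ H2 caught ⇒ 24
= 24

Answer: 24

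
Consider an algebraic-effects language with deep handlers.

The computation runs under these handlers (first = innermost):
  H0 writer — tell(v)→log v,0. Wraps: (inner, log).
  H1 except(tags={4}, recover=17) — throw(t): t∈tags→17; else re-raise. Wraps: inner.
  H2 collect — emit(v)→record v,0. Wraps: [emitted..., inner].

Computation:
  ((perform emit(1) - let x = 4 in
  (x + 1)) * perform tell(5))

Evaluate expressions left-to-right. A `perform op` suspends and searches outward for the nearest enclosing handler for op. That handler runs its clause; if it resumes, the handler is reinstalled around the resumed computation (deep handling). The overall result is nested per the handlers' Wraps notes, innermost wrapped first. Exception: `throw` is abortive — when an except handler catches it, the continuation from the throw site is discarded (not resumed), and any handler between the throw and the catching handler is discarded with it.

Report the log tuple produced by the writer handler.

Answer: (5)

Working:
emit(1) @ H2 ⇒ out+=1
tell(5) @ H0 ⇒ log+=5
H0 returns (0, (5))
H1 returns (0, (5))
H2 returns [1, (0, (5))]
= [1, (0, (5))]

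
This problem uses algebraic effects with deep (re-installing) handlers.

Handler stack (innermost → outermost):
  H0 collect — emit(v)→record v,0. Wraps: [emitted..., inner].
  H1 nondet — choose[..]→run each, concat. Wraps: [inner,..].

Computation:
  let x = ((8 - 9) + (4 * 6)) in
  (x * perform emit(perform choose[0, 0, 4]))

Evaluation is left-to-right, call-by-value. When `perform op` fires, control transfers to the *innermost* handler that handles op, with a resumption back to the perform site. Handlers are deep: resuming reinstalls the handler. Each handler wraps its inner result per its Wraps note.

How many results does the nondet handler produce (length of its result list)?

Step-by-step:
choose[0, 0, 4] @ H1
  branch[0] choose=0:
    emit(0) @ H0 ⇒ out+=0
    H0 returns [0, 0]
    H1 returns [[0, 0]]
  branch[1] choose=0:
    emit(0) @ H0 ⇒ out+=0
    H0 returns [0, 0]
    H1 returns [[0, 0]]
  branch[2] choose=4:
    emit(4) @ H0 ⇒ out+=4
    H0 returns [4, 0]
    H1 returns [[4, 0]]
= [[0, 0], [0, 0], [4, 0]]

Answer: 3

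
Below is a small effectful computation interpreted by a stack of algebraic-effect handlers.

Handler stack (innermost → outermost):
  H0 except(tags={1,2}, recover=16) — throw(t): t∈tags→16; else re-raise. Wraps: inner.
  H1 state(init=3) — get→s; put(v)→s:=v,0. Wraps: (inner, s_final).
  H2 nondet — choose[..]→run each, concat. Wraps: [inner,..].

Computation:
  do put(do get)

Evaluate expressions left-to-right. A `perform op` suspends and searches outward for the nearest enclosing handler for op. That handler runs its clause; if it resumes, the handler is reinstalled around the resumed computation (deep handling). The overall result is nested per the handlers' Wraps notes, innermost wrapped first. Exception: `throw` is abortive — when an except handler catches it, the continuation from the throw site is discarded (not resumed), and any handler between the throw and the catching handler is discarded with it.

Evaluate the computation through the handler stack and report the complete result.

Step-by-step:
get @ H1 ⇒ 3
put(3) @ H1 ⇒ s:=3
H0 returns 0
H1 returns (0, 3)
H2 returns [(0, 3)]
= [(0, 3)]

Answer: [(0, 3)]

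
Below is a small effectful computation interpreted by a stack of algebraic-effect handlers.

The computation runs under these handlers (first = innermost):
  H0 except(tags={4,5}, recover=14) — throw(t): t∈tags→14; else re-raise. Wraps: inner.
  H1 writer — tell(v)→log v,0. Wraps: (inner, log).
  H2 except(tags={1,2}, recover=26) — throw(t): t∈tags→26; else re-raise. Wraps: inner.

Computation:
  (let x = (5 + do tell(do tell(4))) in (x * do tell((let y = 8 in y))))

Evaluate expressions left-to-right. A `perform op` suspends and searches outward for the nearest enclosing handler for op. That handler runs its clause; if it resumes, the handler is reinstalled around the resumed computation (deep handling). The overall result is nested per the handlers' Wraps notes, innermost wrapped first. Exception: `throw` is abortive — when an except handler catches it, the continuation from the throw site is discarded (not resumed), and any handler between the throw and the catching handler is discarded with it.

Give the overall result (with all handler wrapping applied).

Step-by-step:
tell(4) @ H1 ⇒ log+=4
tell(0) @ H1 ⇒ log+=0
tell(8) @ H1 ⇒ log+=8
H0 returns 0
H1 returns (0, (4, 0, 8))
H2 returns (0, (4, 0, 8))
= (0, (4, 0, 8))

Answer: (0, (4, 0, 8))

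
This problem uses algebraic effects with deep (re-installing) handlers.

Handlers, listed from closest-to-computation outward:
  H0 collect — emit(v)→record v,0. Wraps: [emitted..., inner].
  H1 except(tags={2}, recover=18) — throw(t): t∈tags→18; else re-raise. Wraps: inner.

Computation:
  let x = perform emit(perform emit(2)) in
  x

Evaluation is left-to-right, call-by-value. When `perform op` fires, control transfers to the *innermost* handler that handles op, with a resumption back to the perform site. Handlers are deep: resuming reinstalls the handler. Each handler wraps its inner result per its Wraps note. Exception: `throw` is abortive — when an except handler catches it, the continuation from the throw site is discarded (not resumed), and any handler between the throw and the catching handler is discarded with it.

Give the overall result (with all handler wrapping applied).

Step-by-step:
emit(2) @ H0 ⇒ out+=2
emit(0) @ H0 ⇒ out+=0
H0 returns [2, 0, 0]
H1 returns [2, 0, 0]
= [2, 0, 0]

Answer: [2, 0, 0]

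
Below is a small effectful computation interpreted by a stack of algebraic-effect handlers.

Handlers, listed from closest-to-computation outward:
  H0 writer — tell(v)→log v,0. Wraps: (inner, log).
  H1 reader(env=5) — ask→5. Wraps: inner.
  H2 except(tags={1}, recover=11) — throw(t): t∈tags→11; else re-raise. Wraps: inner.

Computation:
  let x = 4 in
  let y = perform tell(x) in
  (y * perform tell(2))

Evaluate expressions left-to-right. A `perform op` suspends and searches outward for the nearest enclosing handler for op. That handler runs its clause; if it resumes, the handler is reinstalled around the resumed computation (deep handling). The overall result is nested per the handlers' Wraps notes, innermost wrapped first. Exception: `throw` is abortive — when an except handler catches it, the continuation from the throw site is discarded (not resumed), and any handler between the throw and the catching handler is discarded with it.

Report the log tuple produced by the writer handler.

Step-by-step:
tell(4) @ H0 ⇒ log+=4
tell(2) @ H0 ⇒ log+=2
H0 returns (0, (4, 2))
H1 returns (0, (4, 2))
H2 returns (0, (4, 2))
= (0, (4, 2))

Answer: (4, 2)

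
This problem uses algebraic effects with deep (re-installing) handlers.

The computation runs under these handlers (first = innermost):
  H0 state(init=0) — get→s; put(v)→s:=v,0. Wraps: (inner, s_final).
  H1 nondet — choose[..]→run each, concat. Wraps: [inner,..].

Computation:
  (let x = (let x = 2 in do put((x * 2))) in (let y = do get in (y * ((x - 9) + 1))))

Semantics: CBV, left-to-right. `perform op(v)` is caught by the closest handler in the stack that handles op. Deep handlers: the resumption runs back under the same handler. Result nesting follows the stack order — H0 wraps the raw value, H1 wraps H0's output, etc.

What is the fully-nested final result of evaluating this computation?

Answer: [(-32, 4)]

Evaluation trace:
put(4) @ H0 ⇒ s:=4
get @ H0 ⇒ 4
H0 returns (-32, 4)
H1 returns [(-32, 4)]
= [(-32, 4)]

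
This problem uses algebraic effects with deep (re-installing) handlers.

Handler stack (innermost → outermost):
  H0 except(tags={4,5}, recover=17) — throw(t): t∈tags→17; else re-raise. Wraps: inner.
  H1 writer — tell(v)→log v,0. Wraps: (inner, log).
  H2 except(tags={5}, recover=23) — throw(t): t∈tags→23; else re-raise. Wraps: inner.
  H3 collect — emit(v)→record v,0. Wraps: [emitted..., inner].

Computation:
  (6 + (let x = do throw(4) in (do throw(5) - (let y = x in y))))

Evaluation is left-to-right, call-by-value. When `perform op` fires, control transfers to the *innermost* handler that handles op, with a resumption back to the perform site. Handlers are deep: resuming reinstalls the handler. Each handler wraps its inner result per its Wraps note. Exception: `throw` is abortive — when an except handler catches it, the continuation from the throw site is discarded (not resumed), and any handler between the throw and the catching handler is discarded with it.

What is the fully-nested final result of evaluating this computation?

Answer: [(17, ())]

Evaluation trace:
throw(4) @ H0 caught ⇒ 17
H1 returns (17, ())
H2 returns (17, ())
H3 returns [(17, ())]
= [(17, ())]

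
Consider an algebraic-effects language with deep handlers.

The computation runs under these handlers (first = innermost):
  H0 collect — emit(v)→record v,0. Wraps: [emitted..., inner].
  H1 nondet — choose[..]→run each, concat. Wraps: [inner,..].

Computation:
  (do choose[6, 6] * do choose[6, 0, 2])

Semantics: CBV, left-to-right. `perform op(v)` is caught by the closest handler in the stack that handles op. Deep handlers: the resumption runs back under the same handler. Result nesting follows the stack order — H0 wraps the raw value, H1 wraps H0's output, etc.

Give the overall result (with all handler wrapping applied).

Answer: [[36], [0], [12], [36], [0], [12]]

Step-by-step:
choose[6, 6] @ H1
  branch[0] choose=6:
    choose[6, 0, 2] @ H1
      branch[0] choose=6:
        H0 returns [36]
        H1 returns [[36]]
      branch[1] choose=0:
        H0 returns [0]
        H1 returns [[0]]
      branch[2] choose=2:
        H0 returns [12]
        H1 returns [[12]]
  branch[1] choose=6:
    choose[6, 0, 2] @ H1
      branch[0] choose=6:
        H0 returns [36]
        H1 returns [[36]]
      branch[1] choose=0:
        H0 returns [0]
        H1 returns [[0]]
      branch[2] choose=2:
        H0 returns [12]
        H1 returns [[12]]
= [[36], [0], [12], [36], [0], [12]]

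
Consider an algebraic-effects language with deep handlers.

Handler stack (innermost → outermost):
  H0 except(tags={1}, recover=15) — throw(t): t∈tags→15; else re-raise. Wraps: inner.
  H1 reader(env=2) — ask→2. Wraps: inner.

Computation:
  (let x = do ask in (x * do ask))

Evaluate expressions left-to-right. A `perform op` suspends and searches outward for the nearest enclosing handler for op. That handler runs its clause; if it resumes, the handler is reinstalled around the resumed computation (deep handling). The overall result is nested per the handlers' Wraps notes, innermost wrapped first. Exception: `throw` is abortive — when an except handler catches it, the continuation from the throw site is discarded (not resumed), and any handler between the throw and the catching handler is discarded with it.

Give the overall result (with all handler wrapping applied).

Working:
ask @ H1 ⇒ 2
ask @ H1 ⇒ 2
H0 returns 4
H1 returns 4
= 4

Answer: 4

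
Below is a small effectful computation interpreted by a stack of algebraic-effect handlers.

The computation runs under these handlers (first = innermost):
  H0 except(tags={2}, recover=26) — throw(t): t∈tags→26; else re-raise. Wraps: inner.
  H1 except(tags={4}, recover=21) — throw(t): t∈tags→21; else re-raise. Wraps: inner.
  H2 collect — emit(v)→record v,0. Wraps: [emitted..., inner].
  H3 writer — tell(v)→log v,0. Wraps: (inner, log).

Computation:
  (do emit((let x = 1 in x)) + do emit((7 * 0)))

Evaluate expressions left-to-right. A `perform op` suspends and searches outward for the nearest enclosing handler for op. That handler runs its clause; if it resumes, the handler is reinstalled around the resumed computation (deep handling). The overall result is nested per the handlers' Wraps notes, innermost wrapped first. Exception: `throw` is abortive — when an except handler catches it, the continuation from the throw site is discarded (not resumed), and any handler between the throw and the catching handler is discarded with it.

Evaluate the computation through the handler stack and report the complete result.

Answer: ([1, 0, 0], ())

Step-by-step:
emit(1) @ H2 ⇒ out+=1
emit(0) @ H2 ⇒ out+=0
H0 returns 0
H1 returns 0
H2 returns [1, 0, 0]
H3 returns ([1, 0, 0], ())
= ([1, 0, 0], ())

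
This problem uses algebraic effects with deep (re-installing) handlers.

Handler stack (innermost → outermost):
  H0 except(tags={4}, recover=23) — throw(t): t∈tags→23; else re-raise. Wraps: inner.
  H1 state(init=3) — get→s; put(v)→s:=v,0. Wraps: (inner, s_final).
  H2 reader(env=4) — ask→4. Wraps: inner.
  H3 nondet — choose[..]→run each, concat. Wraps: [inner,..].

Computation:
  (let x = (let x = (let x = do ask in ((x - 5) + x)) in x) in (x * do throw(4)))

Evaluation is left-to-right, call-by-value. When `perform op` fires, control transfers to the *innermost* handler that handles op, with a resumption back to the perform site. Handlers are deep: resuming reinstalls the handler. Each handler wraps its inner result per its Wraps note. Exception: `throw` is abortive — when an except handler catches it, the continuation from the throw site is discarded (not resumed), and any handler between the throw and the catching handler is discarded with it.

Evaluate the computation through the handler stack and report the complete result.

Evaluation trace:
ask @ H2 ⇒ 4
throw(4) @ H0 caught ⇒ 23
H1 returns (23, 3)
H2 returns (23, 3)
H3 returns [(23, 3)]
= [(23, 3)]

Answer: [(23, 3)]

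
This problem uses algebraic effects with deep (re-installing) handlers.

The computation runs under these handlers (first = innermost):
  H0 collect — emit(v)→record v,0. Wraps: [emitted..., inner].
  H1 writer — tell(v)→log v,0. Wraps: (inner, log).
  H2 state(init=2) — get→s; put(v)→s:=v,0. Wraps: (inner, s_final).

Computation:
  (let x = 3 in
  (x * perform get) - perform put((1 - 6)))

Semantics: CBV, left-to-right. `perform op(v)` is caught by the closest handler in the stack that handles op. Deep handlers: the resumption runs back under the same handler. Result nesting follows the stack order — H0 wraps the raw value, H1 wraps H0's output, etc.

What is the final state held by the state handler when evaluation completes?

Answer: -5

Step-by-step:
get @ H2 ⇒ 2
put(-5) @ H2 ⇒ s:=-5
H0 returns [6]
H1 returns ([6], ())
H2 returns (([6], ()), -5)
= (([6], ()), -5)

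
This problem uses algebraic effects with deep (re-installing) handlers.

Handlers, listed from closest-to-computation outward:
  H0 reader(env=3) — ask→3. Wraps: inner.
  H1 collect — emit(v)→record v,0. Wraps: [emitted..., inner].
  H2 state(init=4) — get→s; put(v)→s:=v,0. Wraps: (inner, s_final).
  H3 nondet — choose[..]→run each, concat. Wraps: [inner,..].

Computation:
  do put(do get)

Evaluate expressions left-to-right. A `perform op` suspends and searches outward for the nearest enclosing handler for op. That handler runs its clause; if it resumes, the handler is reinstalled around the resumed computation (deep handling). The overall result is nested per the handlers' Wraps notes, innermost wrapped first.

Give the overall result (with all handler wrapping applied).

Answer: [([0], 4)]

Evaluation trace:
get @ H2 ⇒ 4
put(4) @ H2 ⇒ s:=4
H0 returns 0
H1 returns [0]
H2 returns ([0], 4)
H3 returns [([0], 4)]
= [([0], 4)]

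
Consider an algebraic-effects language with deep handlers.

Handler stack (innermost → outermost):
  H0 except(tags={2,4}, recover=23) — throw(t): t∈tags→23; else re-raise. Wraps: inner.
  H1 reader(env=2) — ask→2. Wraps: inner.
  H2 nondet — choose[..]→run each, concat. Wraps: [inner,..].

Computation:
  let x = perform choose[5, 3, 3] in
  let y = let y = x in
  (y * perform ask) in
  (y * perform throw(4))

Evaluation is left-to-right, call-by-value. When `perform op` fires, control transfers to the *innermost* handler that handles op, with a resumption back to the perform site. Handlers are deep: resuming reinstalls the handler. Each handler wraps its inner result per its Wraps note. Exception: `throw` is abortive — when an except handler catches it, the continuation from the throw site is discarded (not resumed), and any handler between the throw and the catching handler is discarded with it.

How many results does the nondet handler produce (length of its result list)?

Working:
choose[5, 3, 3] @ H2
  branch[0] choose=5:
    ask @ H1 ⇒ 2
    throw(4) @ H0 caught ⇒ 23
    H1 returns 23
    H2 returns [23]
  branch[1] choose=3:
    ask @ H1 ⇒ 2
    throw(4) @ H0 caught ⇒ 23
    H1 returns 23
    H2 returns [23]
  branch[2] choose=3:
    ask @ H1 ⇒ 2
    throw(4) @ H0 caught ⇒ 23
    H1 returns 23
    H2 returns [23]
= [23, 23, 23]

Answer: 3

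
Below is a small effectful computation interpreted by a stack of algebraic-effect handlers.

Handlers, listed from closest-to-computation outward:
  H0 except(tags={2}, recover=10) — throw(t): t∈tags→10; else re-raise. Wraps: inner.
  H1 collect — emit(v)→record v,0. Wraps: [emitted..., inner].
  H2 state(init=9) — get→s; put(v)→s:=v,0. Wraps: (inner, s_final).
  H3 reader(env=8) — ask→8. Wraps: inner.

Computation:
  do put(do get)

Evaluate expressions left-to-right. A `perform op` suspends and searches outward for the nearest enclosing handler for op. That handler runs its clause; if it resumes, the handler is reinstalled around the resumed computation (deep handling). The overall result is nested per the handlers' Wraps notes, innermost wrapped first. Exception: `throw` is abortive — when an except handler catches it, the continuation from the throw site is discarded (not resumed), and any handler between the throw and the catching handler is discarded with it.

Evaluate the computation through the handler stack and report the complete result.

Answer: ([0], 9)

Evaluation trace:
get @ H2 ⇒ 9
put(9) @ H2 ⇒ s:=9
H0 returns 0
H1 returns [0]
H2 returns ([0], 9)
H3 returns ([0], 9)
= ([0], 9)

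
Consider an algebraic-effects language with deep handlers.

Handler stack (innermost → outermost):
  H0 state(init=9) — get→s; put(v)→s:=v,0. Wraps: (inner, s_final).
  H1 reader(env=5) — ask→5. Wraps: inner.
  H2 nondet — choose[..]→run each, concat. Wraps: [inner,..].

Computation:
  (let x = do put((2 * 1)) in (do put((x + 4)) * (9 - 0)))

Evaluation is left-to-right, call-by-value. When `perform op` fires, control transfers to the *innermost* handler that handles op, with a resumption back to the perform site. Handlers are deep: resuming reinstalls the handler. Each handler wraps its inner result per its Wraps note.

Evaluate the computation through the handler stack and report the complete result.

Step-by-step:
put(2) @ H0 ⇒ s:=2
put(4) @ H0 ⇒ s:=4
H0 returns (0, 4)
H1 returns (0, 4)
H2 returns [(0, 4)]
= [(0, 4)]

Answer: [(0, 4)]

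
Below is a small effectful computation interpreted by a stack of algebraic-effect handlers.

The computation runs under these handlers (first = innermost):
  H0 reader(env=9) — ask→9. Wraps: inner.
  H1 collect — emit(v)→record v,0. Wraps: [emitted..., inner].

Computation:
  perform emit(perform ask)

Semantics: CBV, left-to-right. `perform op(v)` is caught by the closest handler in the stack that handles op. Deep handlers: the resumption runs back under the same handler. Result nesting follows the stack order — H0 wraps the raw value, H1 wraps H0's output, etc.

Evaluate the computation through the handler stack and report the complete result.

Step-by-step:
ask @ H0 ⇒ 9
emit(9) @ H1 ⇒ out+=9
H0 returns 0
H1 returns [9, 0]
= [9, 0]

Answer: [9, 0]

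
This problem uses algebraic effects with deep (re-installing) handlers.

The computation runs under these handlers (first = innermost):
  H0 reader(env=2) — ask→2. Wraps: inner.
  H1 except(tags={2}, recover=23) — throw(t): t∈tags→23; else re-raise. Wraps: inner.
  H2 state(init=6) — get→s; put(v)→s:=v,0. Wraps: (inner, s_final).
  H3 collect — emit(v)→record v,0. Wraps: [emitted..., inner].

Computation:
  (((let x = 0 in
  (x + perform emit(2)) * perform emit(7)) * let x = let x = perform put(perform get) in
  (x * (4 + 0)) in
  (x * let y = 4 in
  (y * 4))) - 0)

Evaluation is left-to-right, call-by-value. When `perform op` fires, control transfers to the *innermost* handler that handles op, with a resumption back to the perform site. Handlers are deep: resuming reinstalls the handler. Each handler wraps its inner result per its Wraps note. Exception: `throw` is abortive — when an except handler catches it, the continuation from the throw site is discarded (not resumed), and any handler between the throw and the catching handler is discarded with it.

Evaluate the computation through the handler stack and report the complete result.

Answer: [2, 7, (0, 6)]

Step-by-step:
emit(2) @ H3 ⇒ out+=2
emit(7) @ H3 ⇒ out+=7
get @ H2 ⇒ 6
put(6) @ H2 ⇒ s:=6
H0 returns 0
H1 returns 0
H2 returns (0, 6)
H3 returns [2, 7, (0, 6)]
= [2, 7, (0, 6)]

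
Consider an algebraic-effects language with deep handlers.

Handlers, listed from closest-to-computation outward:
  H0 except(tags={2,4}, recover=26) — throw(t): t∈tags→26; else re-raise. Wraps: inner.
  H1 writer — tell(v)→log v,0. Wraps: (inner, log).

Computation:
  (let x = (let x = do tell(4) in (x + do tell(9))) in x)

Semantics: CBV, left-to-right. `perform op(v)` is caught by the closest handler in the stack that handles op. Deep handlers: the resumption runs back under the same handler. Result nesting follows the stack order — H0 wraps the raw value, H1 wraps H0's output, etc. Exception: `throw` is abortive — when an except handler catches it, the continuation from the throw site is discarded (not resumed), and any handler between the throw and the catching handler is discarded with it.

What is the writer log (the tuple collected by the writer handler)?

Answer: (4, 9)

Evaluation trace:
tell(4) @ H1 ⇒ log+=4
tell(9) @ H1 ⇒ log+=9
H0 returns 0
H1 returns (0, (4, 9))
= (0, (4, 9))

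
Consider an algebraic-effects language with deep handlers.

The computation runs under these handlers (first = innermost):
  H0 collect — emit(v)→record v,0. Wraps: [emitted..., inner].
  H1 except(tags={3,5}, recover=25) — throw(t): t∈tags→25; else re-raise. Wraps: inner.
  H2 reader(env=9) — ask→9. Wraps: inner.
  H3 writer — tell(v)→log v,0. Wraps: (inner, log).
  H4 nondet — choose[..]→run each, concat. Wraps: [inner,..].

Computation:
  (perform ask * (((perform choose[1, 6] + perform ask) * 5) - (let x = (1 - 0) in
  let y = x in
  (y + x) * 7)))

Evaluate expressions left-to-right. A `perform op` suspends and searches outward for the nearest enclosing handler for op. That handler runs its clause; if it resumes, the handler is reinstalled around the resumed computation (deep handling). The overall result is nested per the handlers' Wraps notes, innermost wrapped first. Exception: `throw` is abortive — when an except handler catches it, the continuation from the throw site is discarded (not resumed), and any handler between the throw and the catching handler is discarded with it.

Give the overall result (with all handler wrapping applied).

Working:
ask @ H2 ⇒ 9
choose[1, 6] @ H4
  branch[0] choose=1:
    ask @ H2 ⇒ 9
    H0 returns [324]
    H1 returns [324]
    H2 returns [324]
    H3 returns ([324], ())
    H4 returns [([324], ())]
  branch[1] choose=6:
    ask @ H2 ⇒ 9
    H0 returns [549]
    H1 returns [549]
    H2 returns [549]
    H3 returns ([549], ())
    H4 returns [([549], ())]
= [([324], ()), ([549], ())]

Answer: [([324], ()), ([549], ())]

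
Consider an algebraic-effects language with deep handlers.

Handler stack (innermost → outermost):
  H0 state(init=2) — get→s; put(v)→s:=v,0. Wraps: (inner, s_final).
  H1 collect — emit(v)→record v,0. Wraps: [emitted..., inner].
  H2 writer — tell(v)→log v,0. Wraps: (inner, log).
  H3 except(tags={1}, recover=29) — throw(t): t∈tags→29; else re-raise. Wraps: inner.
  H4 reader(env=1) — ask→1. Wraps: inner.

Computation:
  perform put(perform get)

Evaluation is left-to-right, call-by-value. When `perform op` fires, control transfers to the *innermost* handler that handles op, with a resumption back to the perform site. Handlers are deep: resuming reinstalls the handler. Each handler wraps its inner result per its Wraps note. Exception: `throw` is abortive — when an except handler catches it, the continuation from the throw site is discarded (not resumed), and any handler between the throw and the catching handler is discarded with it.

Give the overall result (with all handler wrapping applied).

Answer: ([(0, 2)], ())

Working:
get @ H0 ⇒ 2
put(2) @ H0 ⇒ s:=2
H0 returns (0, 2)
H1 returns [(0, 2)]
H2 returns ([(0, 2)], ())
H3 returns ([(0, 2)], ())
H4 returns ([(0, 2)], ())
= ([(0, 2)], ())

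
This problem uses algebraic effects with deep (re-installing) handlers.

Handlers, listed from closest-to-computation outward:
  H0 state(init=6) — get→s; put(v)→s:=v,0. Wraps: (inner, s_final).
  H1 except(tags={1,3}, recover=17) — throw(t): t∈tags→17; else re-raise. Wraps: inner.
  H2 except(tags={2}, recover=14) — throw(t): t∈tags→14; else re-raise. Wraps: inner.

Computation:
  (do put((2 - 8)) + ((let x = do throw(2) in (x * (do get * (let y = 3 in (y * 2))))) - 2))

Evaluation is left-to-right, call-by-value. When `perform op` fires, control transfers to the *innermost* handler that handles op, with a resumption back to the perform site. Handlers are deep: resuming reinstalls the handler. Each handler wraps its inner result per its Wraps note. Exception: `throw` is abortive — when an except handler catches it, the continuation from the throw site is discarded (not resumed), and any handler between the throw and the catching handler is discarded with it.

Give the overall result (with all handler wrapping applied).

Step-by-step:
put(-6) @ H0 ⇒ s:=-6
throw(2) @ H1 re-raised
throw(2) @ H2 caught ⇒ 14
= 14

Answer: 14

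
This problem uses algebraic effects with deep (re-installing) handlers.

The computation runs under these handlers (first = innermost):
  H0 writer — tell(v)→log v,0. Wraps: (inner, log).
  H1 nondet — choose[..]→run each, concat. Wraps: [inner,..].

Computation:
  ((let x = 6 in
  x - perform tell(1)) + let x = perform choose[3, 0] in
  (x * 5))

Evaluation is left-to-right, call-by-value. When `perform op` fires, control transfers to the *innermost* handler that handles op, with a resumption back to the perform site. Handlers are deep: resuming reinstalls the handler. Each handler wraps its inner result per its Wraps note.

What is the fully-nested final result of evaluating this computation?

Answer: [(21, (1)), (6, (1))]

Step-by-step:
tell(1) @ H0 ⇒ log+=1
choose[3, 0] @ H1
  branch[0] choose=3:
    H0 returns (21, (1))
    H1 returns [(21, (1))]
  branch[1] choose=0:
    H0 returns (6, (1))
    H1 returns [(6, (1))]
= [(21, (1)), (6, (1))]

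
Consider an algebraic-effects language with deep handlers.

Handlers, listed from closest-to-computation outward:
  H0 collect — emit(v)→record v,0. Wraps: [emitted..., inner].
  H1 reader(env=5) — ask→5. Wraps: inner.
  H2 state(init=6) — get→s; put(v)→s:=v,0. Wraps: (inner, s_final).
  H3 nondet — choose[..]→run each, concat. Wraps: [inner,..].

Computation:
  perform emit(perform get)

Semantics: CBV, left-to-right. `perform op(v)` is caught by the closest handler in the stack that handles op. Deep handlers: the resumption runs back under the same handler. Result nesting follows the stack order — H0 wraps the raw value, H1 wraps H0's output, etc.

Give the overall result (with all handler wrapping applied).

Evaluation trace:
get @ H2 ⇒ 6
emit(6) @ H0 ⇒ out+=6
H0 returns [6, 0]
H1 returns [6, 0]
H2 returns ([6, 0], 6)
H3 returns [([6, 0], 6)]
= [([6, 0], 6)]

Answer: [([6, 0], 6)]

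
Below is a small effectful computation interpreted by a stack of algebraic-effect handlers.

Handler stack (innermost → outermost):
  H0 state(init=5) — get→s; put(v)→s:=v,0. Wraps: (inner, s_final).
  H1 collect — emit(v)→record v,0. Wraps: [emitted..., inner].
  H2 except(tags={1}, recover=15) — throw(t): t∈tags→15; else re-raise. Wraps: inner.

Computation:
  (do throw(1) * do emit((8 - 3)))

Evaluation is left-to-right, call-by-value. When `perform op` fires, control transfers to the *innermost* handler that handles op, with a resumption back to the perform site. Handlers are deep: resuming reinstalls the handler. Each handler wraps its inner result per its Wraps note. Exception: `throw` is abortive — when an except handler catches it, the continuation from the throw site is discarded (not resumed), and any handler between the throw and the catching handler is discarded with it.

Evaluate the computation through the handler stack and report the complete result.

Step-by-step:
throw(1) @ H2 caught ⇒ 15
= 15

Answer: 15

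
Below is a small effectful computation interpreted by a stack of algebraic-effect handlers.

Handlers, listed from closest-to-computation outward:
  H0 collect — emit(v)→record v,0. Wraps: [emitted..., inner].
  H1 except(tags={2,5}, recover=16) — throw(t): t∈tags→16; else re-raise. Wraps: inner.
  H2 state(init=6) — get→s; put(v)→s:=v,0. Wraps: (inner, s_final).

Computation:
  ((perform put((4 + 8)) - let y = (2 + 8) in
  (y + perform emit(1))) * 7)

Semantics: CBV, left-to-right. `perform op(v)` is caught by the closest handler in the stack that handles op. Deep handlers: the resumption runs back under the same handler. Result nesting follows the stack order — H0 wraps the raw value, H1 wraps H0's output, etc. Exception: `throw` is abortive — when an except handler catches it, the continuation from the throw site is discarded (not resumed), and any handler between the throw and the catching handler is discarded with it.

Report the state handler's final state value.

Working:
put(12) @ H2 ⇒ s:=12
emit(1) @ H0 ⇒ out+=1
H0 returns [1, -70]
H1 returns [1, -70]
H2 returns ([1, -70], 12)
= ([1, -70], 12)

Answer: 12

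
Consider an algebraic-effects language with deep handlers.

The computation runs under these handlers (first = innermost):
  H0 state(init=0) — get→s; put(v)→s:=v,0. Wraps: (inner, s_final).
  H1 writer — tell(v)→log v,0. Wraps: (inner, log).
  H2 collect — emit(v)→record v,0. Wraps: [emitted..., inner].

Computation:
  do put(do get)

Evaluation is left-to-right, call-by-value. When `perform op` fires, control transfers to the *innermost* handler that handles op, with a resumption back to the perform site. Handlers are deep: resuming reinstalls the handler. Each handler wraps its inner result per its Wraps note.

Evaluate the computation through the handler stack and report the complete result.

Step-by-step:
get @ H0 ⇒ 0
put(0) @ H0 ⇒ s:=0
H0 returns (0, 0)
H1 returns ((0, 0), ())
H2 returns [((0, 0), ())]
= [((0, 0), ())]

Answer: [((0, 0), ())]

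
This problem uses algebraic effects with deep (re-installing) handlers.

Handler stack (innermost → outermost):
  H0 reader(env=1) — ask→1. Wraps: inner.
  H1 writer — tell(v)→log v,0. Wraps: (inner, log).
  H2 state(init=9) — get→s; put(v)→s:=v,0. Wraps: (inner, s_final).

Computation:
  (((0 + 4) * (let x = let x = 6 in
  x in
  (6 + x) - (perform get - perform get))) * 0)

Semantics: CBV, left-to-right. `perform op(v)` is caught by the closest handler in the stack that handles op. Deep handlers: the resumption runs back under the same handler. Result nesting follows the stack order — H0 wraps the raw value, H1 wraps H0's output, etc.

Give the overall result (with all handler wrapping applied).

Answer: ((0, ()), 9)

Working:
get @ H2 ⇒ 9
get @ H2 ⇒ 9
H0 returns 0
H1 returns (0, ())
H2 returns ((0, ()), 9)
= ((0, ()), 9)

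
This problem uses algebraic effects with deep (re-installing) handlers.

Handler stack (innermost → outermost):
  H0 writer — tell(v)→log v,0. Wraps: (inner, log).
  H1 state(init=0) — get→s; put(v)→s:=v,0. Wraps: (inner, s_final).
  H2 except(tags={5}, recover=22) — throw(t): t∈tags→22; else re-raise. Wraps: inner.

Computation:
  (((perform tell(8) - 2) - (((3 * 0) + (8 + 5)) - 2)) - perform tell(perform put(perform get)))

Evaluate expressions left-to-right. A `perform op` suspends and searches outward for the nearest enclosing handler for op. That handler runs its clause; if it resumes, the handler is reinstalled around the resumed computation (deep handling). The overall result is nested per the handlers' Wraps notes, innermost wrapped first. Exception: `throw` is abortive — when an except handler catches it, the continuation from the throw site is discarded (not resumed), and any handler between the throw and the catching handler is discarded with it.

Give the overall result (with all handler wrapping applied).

Answer: ((-13, (8, 0)), 0)

Working:
tell(8) @ H0 ⇒ log+=8
get @ H1 ⇒ 0
put(0) @ H1 ⇒ s:=0
tell(0) @ H0 ⇒ log+=0
H0 returns (-13, (8, 0))
H1 returns ((-13, (8, 0)), 0)
H2 returns ((-13, (8, 0)), 0)
= ((-13, (8, 0)), 0)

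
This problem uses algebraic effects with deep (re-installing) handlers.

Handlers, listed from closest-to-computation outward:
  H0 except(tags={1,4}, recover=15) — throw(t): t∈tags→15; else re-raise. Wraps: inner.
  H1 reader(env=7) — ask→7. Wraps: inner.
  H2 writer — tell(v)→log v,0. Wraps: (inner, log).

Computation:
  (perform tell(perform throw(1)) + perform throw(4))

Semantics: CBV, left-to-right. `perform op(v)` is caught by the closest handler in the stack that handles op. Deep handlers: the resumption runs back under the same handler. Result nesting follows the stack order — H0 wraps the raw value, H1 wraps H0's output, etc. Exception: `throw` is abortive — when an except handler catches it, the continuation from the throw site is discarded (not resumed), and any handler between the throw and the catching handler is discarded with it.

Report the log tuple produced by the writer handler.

Evaluation trace:
throw(1) @ H0 caught ⇒ 15
H1 returns 15
H2 returns (15, ())
= (15, ())

Answer: ()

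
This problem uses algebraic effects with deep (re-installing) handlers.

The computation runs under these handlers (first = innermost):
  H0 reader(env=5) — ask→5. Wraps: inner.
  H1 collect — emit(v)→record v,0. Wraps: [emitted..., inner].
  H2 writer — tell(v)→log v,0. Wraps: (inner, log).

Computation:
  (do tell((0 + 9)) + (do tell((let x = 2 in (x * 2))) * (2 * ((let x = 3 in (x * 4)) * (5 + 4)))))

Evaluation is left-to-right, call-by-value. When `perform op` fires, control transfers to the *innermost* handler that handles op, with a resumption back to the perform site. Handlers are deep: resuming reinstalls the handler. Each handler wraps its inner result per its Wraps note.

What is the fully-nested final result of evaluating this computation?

Working:
tell(9) @ H2 ⇒ log+=9
tell(4) @ H2 ⇒ log+=4
H0 returns 0
H1 returns [0]
H2 returns ([0], (9, 4))
= ([0], (9, 4))

Answer: ([0], (9, 4))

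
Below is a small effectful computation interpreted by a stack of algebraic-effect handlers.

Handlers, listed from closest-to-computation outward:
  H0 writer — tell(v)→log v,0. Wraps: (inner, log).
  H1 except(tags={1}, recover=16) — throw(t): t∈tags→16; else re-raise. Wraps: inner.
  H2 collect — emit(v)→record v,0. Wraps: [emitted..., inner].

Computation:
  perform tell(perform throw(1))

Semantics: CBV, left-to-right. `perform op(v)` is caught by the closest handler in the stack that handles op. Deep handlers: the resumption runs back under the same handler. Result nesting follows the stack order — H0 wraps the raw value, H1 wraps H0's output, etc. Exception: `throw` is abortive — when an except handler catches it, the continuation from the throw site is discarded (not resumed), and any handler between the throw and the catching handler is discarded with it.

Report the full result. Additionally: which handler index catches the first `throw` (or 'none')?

Working:
throw(1) @ H1 caught ⇒ 16
H2 returns [16]
= [16]

Answer: [16] ; first throw caught by: H1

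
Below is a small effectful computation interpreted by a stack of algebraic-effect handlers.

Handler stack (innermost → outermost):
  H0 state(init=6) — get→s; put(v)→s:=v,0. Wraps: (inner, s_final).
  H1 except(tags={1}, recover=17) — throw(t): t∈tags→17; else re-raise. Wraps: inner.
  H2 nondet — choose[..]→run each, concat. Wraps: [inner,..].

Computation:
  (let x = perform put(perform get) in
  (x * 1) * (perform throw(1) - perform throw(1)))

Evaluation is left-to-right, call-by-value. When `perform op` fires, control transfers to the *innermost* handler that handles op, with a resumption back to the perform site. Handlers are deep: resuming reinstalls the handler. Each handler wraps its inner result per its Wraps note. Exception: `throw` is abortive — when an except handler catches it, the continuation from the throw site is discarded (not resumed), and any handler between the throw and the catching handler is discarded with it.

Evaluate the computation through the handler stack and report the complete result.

Answer: [17]

Working:
get @ H0 ⇒ 6
put(6) @ H0 ⇒ s:=6
throw(1) @ H1 caught ⇒ 17
H2 returns [17]
= [17]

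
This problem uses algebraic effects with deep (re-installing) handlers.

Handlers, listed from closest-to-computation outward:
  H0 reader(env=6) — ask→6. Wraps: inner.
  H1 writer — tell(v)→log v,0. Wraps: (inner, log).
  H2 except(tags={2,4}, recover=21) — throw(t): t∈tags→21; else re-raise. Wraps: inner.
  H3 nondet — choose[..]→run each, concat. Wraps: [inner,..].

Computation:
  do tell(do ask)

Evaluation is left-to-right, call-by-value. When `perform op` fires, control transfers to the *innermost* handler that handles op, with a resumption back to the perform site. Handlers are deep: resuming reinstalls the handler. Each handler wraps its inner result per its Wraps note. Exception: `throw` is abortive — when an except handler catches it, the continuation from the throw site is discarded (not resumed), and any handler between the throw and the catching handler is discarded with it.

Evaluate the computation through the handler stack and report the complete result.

Step-by-step:
ask @ H0 ⇒ 6
tell(6) @ H1 ⇒ log+=6
H0 returns 0
H1 returns (0, (6))
H2 returns (0, (6))
H3 returns [(0, (6))]
= [(0, (6))]

Answer: [(0, (6))]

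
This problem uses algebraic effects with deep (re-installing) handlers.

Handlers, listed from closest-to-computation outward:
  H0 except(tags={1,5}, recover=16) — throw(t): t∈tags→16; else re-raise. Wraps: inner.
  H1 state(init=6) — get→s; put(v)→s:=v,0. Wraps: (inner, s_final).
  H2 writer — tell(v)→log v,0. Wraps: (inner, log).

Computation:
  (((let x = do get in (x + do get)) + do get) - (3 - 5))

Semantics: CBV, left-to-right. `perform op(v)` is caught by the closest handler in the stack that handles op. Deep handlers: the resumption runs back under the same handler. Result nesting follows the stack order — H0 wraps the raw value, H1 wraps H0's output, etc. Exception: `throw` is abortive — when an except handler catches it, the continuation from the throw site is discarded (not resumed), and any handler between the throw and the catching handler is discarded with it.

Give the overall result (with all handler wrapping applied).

Answer: ((20, 6), ())

Step-by-step:
get @ H1 ⇒ 6
get @ H1 ⇒ 6
get @ H1 ⇒ 6
H0 returns 20
H1 returns (20, 6)
H2 returns ((20, 6), ())
= ((20, 6), ())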